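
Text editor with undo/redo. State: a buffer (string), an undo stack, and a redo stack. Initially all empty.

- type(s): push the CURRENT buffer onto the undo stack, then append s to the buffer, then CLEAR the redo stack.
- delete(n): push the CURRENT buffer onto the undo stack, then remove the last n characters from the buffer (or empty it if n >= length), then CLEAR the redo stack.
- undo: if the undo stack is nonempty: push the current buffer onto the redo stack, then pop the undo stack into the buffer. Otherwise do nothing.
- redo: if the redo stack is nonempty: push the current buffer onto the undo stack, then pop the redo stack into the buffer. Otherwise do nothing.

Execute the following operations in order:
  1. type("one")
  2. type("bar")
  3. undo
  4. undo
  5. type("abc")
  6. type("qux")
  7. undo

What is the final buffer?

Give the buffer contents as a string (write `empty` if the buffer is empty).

Answer: abc

Derivation:
After op 1 (type): buf='one' undo_depth=1 redo_depth=0
After op 2 (type): buf='onebar' undo_depth=2 redo_depth=0
After op 3 (undo): buf='one' undo_depth=1 redo_depth=1
After op 4 (undo): buf='(empty)' undo_depth=0 redo_depth=2
After op 5 (type): buf='abc' undo_depth=1 redo_depth=0
After op 6 (type): buf='abcqux' undo_depth=2 redo_depth=0
After op 7 (undo): buf='abc' undo_depth=1 redo_depth=1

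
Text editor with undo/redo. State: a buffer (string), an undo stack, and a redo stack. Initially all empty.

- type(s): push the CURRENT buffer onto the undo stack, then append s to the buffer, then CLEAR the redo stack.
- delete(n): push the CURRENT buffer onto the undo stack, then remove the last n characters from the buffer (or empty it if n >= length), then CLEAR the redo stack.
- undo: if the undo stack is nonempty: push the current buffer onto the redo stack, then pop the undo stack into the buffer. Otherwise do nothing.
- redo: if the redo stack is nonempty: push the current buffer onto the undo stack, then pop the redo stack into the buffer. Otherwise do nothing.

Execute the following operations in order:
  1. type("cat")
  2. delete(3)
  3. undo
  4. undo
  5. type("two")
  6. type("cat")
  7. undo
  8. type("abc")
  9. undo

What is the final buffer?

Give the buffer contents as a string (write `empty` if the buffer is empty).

Answer: two

Derivation:
After op 1 (type): buf='cat' undo_depth=1 redo_depth=0
After op 2 (delete): buf='(empty)' undo_depth=2 redo_depth=0
After op 3 (undo): buf='cat' undo_depth=1 redo_depth=1
After op 4 (undo): buf='(empty)' undo_depth=0 redo_depth=2
After op 5 (type): buf='two' undo_depth=1 redo_depth=0
After op 6 (type): buf='twocat' undo_depth=2 redo_depth=0
After op 7 (undo): buf='two' undo_depth=1 redo_depth=1
After op 8 (type): buf='twoabc' undo_depth=2 redo_depth=0
After op 9 (undo): buf='two' undo_depth=1 redo_depth=1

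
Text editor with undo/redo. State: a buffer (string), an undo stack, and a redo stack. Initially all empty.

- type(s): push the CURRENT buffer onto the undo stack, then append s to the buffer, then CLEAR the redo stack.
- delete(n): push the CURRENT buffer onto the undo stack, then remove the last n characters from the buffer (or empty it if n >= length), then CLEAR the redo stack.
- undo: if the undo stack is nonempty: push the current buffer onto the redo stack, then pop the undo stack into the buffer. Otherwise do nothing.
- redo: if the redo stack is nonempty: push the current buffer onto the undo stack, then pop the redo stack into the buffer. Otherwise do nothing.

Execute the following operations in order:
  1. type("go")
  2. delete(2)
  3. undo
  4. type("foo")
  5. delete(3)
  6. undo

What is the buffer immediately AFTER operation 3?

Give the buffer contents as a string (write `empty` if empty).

Answer: go

Derivation:
After op 1 (type): buf='go' undo_depth=1 redo_depth=0
After op 2 (delete): buf='(empty)' undo_depth=2 redo_depth=0
After op 3 (undo): buf='go' undo_depth=1 redo_depth=1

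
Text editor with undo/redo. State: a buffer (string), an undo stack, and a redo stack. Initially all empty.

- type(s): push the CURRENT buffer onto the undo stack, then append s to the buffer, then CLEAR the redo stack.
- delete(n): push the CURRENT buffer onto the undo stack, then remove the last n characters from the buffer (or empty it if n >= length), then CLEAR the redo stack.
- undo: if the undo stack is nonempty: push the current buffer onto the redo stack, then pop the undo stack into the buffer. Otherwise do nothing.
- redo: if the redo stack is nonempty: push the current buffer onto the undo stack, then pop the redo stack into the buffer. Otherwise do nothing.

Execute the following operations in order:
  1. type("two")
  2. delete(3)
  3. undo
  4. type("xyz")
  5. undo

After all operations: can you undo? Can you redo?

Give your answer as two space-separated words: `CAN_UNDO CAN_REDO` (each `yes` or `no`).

Answer: yes yes

Derivation:
After op 1 (type): buf='two' undo_depth=1 redo_depth=0
After op 2 (delete): buf='(empty)' undo_depth=2 redo_depth=0
After op 3 (undo): buf='two' undo_depth=1 redo_depth=1
After op 4 (type): buf='twoxyz' undo_depth=2 redo_depth=0
After op 5 (undo): buf='two' undo_depth=1 redo_depth=1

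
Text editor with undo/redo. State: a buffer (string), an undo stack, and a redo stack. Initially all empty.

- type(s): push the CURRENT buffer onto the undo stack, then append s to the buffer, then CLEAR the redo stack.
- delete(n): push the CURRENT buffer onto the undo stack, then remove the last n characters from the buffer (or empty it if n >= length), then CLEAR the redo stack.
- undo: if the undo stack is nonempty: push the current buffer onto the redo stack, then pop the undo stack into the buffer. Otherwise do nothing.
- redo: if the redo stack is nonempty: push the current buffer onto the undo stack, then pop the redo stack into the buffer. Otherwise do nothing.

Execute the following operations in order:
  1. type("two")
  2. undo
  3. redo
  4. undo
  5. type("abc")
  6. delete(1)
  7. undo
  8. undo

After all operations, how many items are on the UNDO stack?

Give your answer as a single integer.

After op 1 (type): buf='two' undo_depth=1 redo_depth=0
After op 2 (undo): buf='(empty)' undo_depth=0 redo_depth=1
After op 3 (redo): buf='two' undo_depth=1 redo_depth=0
After op 4 (undo): buf='(empty)' undo_depth=0 redo_depth=1
After op 5 (type): buf='abc' undo_depth=1 redo_depth=0
After op 6 (delete): buf='ab' undo_depth=2 redo_depth=0
After op 7 (undo): buf='abc' undo_depth=1 redo_depth=1
After op 8 (undo): buf='(empty)' undo_depth=0 redo_depth=2

Answer: 0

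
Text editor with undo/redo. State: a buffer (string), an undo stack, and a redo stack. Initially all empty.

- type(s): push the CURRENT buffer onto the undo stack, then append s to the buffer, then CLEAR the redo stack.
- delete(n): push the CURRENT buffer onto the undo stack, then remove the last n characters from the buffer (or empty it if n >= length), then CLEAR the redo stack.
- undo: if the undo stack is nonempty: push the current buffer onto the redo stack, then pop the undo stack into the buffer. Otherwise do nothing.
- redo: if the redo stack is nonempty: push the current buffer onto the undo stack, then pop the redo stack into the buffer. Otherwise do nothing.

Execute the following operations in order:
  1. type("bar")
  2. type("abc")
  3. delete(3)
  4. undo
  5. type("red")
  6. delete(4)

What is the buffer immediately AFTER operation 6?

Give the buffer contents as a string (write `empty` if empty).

After op 1 (type): buf='bar' undo_depth=1 redo_depth=0
After op 2 (type): buf='barabc' undo_depth=2 redo_depth=0
After op 3 (delete): buf='bar' undo_depth=3 redo_depth=0
After op 4 (undo): buf='barabc' undo_depth=2 redo_depth=1
After op 5 (type): buf='barabcred' undo_depth=3 redo_depth=0
After op 6 (delete): buf='barab' undo_depth=4 redo_depth=0

Answer: barab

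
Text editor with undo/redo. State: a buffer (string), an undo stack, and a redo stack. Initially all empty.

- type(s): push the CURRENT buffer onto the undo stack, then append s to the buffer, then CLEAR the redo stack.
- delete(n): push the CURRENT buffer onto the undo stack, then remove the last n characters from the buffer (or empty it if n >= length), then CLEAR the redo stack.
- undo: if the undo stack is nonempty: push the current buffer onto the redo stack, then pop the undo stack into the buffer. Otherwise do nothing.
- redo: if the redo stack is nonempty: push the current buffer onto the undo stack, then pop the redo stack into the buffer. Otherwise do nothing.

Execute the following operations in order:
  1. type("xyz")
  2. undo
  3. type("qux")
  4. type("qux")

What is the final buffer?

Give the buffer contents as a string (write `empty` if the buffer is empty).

Answer: quxqux

Derivation:
After op 1 (type): buf='xyz' undo_depth=1 redo_depth=0
After op 2 (undo): buf='(empty)' undo_depth=0 redo_depth=1
After op 3 (type): buf='qux' undo_depth=1 redo_depth=0
After op 4 (type): buf='quxqux' undo_depth=2 redo_depth=0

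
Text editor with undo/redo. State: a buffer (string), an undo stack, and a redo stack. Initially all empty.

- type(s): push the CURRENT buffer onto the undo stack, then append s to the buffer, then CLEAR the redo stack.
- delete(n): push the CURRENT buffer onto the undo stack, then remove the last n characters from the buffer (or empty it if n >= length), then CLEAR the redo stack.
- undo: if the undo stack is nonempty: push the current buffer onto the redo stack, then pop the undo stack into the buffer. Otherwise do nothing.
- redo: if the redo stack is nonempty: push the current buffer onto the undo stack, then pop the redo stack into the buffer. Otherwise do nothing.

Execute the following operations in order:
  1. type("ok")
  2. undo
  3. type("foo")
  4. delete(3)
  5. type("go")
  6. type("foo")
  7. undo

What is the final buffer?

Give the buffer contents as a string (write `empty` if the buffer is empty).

After op 1 (type): buf='ok' undo_depth=1 redo_depth=0
After op 2 (undo): buf='(empty)' undo_depth=0 redo_depth=1
After op 3 (type): buf='foo' undo_depth=1 redo_depth=0
After op 4 (delete): buf='(empty)' undo_depth=2 redo_depth=0
After op 5 (type): buf='go' undo_depth=3 redo_depth=0
After op 6 (type): buf='gofoo' undo_depth=4 redo_depth=0
After op 7 (undo): buf='go' undo_depth=3 redo_depth=1

Answer: go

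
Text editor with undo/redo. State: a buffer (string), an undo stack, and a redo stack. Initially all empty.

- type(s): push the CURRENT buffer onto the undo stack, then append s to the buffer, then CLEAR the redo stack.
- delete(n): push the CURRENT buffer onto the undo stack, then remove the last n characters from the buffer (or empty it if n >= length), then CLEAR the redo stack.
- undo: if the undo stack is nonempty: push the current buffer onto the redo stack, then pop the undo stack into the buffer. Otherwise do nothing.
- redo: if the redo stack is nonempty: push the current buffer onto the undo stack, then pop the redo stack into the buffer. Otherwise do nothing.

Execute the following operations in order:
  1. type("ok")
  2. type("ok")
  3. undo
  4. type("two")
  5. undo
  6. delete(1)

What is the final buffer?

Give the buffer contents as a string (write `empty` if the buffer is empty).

After op 1 (type): buf='ok' undo_depth=1 redo_depth=0
After op 2 (type): buf='okok' undo_depth=2 redo_depth=0
After op 3 (undo): buf='ok' undo_depth=1 redo_depth=1
After op 4 (type): buf='oktwo' undo_depth=2 redo_depth=0
After op 5 (undo): buf='ok' undo_depth=1 redo_depth=1
After op 6 (delete): buf='o' undo_depth=2 redo_depth=0

Answer: o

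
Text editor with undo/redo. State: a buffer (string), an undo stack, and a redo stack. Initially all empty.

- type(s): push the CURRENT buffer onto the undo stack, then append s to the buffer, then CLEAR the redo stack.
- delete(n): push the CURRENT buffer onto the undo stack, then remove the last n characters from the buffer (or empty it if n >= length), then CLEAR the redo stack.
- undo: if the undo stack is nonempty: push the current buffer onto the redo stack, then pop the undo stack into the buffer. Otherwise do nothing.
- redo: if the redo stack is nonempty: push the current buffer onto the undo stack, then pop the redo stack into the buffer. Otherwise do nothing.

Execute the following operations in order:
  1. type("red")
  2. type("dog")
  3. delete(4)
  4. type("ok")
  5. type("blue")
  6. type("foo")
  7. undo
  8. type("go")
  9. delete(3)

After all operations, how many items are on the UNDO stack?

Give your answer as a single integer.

After op 1 (type): buf='red' undo_depth=1 redo_depth=0
After op 2 (type): buf='reddog' undo_depth=2 redo_depth=0
After op 3 (delete): buf='re' undo_depth=3 redo_depth=0
After op 4 (type): buf='reok' undo_depth=4 redo_depth=0
After op 5 (type): buf='reokblue' undo_depth=5 redo_depth=0
After op 6 (type): buf='reokbluefoo' undo_depth=6 redo_depth=0
After op 7 (undo): buf='reokblue' undo_depth=5 redo_depth=1
After op 8 (type): buf='reokbluego' undo_depth=6 redo_depth=0
After op 9 (delete): buf='reokblu' undo_depth=7 redo_depth=0

Answer: 7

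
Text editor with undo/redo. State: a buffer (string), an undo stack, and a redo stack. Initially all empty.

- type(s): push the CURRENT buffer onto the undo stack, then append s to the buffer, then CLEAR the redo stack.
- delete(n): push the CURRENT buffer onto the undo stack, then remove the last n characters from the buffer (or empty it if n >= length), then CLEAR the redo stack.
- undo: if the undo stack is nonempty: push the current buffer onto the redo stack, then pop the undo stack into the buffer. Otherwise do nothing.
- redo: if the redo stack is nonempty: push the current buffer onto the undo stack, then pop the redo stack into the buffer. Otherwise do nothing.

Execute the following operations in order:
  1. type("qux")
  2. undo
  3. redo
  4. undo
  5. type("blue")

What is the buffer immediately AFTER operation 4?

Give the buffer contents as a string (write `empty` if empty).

After op 1 (type): buf='qux' undo_depth=1 redo_depth=0
After op 2 (undo): buf='(empty)' undo_depth=0 redo_depth=1
After op 3 (redo): buf='qux' undo_depth=1 redo_depth=0
After op 4 (undo): buf='(empty)' undo_depth=0 redo_depth=1

Answer: empty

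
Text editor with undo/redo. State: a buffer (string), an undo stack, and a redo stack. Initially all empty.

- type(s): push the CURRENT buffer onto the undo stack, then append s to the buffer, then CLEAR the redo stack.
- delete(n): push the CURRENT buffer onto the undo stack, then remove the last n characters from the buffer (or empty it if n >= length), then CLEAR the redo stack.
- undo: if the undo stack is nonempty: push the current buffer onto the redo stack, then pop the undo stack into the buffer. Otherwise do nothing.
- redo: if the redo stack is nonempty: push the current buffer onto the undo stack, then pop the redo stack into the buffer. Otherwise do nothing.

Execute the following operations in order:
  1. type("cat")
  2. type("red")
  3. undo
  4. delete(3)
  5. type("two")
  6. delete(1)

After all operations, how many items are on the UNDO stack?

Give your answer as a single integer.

Answer: 4

Derivation:
After op 1 (type): buf='cat' undo_depth=1 redo_depth=0
After op 2 (type): buf='catred' undo_depth=2 redo_depth=0
After op 3 (undo): buf='cat' undo_depth=1 redo_depth=1
After op 4 (delete): buf='(empty)' undo_depth=2 redo_depth=0
After op 5 (type): buf='two' undo_depth=3 redo_depth=0
After op 6 (delete): buf='tw' undo_depth=4 redo_depth=0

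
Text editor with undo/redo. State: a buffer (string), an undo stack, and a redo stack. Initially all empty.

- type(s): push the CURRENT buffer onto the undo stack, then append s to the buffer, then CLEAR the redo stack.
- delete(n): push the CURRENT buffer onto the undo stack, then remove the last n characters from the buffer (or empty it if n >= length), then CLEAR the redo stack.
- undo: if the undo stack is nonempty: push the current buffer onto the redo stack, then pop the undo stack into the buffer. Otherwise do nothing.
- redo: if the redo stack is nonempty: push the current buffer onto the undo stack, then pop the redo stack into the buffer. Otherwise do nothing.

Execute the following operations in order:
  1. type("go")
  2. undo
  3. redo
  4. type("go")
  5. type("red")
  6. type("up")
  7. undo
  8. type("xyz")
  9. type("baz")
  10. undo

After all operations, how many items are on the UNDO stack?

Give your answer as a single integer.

Answer: 4

Derivation:
After op 1 (type): buf='go' undo_depth=1 redo_depth=0
After op 2 (undo): buf='(empty)' undo_depth=0 redo_depth=1
After op 3 (redo): buf='go' undo_depth=1 redo_depth=0
After op 4 (type): buf='gogo' undo_depth=2 redo_depth=0
After op 5 (type): buf='gogored' undo_depth=3 redo_depth=0
After op 6 (type): buf='gogoredup' undo_depth=4 redo_depth=0
After op 7 (undo): buf='gogored' undo_depth=3 redo_depth=1
After op 8 (type): buf='gogoredxyz' undo_depth=4 redo_depth=0
After op 9 (type): buf='gogoredxyzbaz' undo_depth=5 redo_depth=0
After op 10 (undo): buf='gogoredxyz' undo_depth=4 redo_depth=1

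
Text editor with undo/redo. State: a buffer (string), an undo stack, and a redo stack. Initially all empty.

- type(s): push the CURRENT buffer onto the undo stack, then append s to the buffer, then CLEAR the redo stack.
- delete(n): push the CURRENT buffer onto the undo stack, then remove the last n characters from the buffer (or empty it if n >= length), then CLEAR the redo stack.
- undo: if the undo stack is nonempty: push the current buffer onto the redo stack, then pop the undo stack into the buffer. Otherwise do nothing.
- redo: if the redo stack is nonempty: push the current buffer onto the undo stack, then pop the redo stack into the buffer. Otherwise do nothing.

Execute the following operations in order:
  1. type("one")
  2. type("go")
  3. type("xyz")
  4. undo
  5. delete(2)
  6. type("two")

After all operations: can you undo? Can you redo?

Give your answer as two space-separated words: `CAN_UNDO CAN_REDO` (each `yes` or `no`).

After op 1 (type): buf='one' undo_depth=1 redo_depth=0
After op 2 (type): buf='onego' undo_depth=2 redo_depth=0
After op 3 (type): buf='onegoxyz' undo_depth=3 redo_depth=0
After op 4 (undo): buf='onego' undo_depth=2 redo_depth=1
After op 5 (delete): buf='one' undo_depth=3 redo_depth=0
After op 6 (type): buf='onetwo' undo_depth=4 redo_depth=0

Answer: yes no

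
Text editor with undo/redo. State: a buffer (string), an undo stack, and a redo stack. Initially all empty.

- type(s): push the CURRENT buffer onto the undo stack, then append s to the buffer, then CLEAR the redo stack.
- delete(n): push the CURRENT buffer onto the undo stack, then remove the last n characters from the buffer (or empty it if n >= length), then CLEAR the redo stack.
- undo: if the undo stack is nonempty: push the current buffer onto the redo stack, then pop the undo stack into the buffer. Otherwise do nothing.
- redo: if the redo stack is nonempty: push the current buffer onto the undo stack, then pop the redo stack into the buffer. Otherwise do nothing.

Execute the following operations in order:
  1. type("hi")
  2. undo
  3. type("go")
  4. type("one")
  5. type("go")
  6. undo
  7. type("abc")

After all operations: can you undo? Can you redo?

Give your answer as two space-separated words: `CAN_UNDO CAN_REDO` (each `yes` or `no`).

Answer: yes no

Derivation:
After op 1 (type): buf='hi' undo_depth=1 redo_depth=0
After op 2 (undo): buf='(empty)' undo_depth=0 redo_depth=1
After op 3 (type): buf='go' undo_depth=1 redo_depth=0
After op 4 (type): buf='goone' undo_depth=2 redo_depth=0
After op 5 (type): buf='goonego' undo_depth=3 redo_depth=0
After op 6 (undo): buf='goone' undo_depth=2 redo_depth=1
After op 7 (type): buf='gooneabc' undo_depth=3 redo_depth=0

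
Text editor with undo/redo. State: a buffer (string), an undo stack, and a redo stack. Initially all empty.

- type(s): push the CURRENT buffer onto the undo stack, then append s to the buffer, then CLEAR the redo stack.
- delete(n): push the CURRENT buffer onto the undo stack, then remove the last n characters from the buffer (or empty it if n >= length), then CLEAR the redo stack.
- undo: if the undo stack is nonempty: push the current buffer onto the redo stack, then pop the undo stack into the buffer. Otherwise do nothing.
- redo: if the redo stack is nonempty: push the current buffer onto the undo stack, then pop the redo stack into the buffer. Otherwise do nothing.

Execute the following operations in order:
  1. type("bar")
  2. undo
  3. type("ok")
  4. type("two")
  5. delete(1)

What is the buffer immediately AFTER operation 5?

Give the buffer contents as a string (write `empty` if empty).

Answer: oktw

Derivation:
After op 1 (type): buf='bar' undo_depth=1 redo_depth=0
After op 2 (undo): buf='(empty)' undo_depth=0 redo_depth=1
After op 3 (type): buf='ok' undo_depth=1 redo_depth=0
After op 4 (type): buf='oktwo' undo_depth=2 redo_depth=0
After op 5 (delete): buf='oktw' undo_depth=3 redo_depth=0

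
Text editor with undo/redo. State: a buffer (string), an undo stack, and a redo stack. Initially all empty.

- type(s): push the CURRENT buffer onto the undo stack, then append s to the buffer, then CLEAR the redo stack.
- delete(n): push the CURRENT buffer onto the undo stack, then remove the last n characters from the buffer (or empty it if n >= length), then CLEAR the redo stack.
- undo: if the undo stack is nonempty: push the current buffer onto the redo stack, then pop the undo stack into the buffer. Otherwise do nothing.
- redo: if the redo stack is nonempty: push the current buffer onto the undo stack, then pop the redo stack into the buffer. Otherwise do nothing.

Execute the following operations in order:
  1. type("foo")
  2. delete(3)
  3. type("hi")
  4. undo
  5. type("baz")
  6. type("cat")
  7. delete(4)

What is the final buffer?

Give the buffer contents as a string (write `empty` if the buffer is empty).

After op 1 (type): buf='foo' undo_depth=1 redo_depth=0
After op 2 (delete): buf='(empty)' undo_depth=2 redo_depth=0
After op 3 (type): buf='hi' undo_depth=3 redo_depth=0
After op 4 (undo): buf='(empty)' undo_depth=2 redo_depth=1
After op 5 (type): buf='baz' undo_depth=3 redo_depth=0
After op 6 (type): buf='bazcat' undo_depth=4 redo_depth=0
After op 7 (delete): buf='ba' undo_depth=5 redo_depth=0

Answer: ba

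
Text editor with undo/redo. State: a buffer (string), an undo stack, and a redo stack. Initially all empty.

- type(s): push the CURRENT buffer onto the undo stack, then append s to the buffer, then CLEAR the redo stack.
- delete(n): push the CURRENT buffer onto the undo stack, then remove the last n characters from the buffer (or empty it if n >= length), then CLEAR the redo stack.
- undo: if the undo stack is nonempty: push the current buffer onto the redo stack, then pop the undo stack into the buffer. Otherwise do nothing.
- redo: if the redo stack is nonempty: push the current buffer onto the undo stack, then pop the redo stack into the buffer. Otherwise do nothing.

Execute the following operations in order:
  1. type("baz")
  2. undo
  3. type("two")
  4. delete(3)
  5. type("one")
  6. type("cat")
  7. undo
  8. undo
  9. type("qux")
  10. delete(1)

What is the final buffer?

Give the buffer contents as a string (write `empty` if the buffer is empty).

Answer: qu

Derivation:
After op 1 (type): buf='baz' undo_depth=1 redo_depth=0
After op 2 (undo): buf='(empty)' undo_depth=0 redo_depth=1
After op 3 (type): buf='two' undo_depth=1 redo_depth=0
After op 4 (delete): buf='(empty)' undo_depth=2 redo_depth=0
After op 5 (type): buf='one' undo_depth=3 redo_depth=0
After op 6 (type): buf='onecat' undo_depth=4 redo_depth=0
After op 7 (undo): buf='one' undo_depth=3 redo_depth=1
After op 8 (undo): buf='(empty)' undo_depth=2 redo_depth=2
After op 9 (type): buf='qux' undo_depth=3 redo_depth=0
After op 10 (delete): buf='qu' undo_depth=4 redo_depth=0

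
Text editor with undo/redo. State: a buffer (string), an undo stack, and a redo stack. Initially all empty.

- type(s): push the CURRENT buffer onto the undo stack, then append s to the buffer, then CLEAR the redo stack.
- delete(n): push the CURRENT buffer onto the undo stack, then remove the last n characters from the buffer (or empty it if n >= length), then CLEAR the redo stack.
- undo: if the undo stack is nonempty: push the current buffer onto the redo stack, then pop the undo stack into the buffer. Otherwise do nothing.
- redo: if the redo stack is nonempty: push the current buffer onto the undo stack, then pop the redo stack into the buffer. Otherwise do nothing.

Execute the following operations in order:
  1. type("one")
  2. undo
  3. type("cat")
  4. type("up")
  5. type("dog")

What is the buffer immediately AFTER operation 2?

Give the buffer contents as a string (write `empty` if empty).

After op 1 (type): buf='one' undo_depth=1 redo_depth=0
After op 2 (undo): buf='(empty)' undo_depth=0 redo_depth=1

Answer: empty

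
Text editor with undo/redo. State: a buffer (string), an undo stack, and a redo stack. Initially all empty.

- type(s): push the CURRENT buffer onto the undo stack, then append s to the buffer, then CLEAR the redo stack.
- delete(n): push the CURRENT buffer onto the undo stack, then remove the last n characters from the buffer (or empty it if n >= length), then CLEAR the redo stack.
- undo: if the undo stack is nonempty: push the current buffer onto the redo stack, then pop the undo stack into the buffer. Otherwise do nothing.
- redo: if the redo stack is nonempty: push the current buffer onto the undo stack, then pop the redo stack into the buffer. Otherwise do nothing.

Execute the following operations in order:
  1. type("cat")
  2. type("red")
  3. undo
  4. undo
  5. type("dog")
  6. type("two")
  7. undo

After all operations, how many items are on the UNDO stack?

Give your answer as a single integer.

Answer: 1

Derivation:
After op 1 (type): buf='cat' undo_depth=1 redo_depth=0
After op 2 (type): buf='catred' undo_depth=2 redo_depth=0
After op 3 (undo): buf='cat' undo_depth=1 redo_depth=1
After op 4 (undo): buf='(empty)' undo_depth=0 redo_depth=2
After op 5 (type): buf='dog' undo_depth=1 redo_depth=0
After op 6 (type): buf='dogtwo' undo_depth=2 redo_depth=0
After op 7 (undo): buf='dog' undo_depth=1 redo_depth=1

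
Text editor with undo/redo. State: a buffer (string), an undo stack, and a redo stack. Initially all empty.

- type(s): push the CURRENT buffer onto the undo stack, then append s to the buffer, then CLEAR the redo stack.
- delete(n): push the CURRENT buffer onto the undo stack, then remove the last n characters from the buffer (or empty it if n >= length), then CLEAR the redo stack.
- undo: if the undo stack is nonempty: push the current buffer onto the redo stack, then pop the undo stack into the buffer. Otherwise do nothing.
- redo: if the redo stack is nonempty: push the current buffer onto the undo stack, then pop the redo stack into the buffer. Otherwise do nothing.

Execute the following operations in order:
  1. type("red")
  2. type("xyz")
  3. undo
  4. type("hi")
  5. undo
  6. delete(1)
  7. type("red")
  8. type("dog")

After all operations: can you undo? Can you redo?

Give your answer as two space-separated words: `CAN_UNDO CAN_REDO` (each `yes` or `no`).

Answer: yes no

Derivation:
After op 1 (type): buf='red' undo_depth=1 redo_depth=0
After op 2 (type): buf='redxyz' undo_depth=2 redo_depth=0
After op 3 (undo): buf='red' undo_depth=1 redo_depth=1
After op 4 (type): buf='redhi' undo_depth=2 redo_depth=0
After op 5 (undo): buf='red' undo_depth=1 redo_depth=1
After op 6 (delete): buf='re' undo_depth=2 redo_depth=0
After op 7 (type): buf='rered' undo_depth=3 redo_depth=0
After op 8 (type): buf='rereddog' undo_depth=4 redo_depth=0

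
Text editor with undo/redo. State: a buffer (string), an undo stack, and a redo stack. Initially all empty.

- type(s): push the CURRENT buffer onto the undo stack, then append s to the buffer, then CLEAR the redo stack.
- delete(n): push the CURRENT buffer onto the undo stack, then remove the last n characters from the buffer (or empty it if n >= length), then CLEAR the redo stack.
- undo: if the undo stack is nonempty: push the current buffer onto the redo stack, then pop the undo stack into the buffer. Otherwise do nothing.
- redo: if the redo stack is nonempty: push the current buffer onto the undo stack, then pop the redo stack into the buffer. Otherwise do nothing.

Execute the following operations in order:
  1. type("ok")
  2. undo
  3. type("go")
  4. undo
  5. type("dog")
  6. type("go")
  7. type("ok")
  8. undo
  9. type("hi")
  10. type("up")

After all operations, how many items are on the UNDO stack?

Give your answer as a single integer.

After op 1 (type): buf='ok' undo_depth=1 redo_depth=0
After op 2 (undo): buf='(empty)' undo_depth=0 redo_depth=1
After op 3 (type): buf='go' undo_depth=1 redo_depth=0
After op 4 (undo): buf='(empty)' undo_depth=0 redo_depth=1
After op 5 (type): buf='dog' undo_depth=1 redo_depth=0
After op 6 (type): buf='doggo' undo_depth=2 redo_depth=0
After op 7 (type): buf='doggook' undo_depth=3 redo_depth=0
After op 8 (undo): buf='doggo' undo_depth=2 redo_depth=1
After op 9 (type): buf='doggohi' undo_depth=3 redo_depth=0
After op 10 (type): buf='doggohiup' undo_depth=4 redo_depth=0

Answer: 4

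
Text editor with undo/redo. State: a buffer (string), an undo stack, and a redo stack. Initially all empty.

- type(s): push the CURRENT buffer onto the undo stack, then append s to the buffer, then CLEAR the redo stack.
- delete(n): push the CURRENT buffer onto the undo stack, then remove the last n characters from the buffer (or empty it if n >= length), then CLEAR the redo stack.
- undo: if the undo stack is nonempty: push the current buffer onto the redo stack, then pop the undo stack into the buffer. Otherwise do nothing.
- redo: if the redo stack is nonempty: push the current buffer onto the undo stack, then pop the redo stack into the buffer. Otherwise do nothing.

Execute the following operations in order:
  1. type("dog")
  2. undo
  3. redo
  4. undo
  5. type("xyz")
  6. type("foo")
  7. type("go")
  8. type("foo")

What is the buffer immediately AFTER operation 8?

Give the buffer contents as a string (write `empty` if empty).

After op 1 (type): buf='dog' undo_depth=1 redo_depth=0
After op 2 (undo): buf='(empty)' undo_depth=0 redo_depth=1
After op 3 (redo): buf='dog' undo_depth=1 redo_depth=0
After op 4 (undo): buf='(empty)' undo_depth=0 redo_depth=1
After op 5 (type): buf='xyz' undo_depth=1 redo_depth=0
After op 6 (type): buf='xyzfoo' undo_depth=2 redo_depth=0
After op 7 (type): buf='xyzfoogo' undo_depth=3 redo_depth=0
After op 8 (type): buf='xyzfoogofoo' undo_depth=4 redo_depth=0

Answer: xyzfoogofoo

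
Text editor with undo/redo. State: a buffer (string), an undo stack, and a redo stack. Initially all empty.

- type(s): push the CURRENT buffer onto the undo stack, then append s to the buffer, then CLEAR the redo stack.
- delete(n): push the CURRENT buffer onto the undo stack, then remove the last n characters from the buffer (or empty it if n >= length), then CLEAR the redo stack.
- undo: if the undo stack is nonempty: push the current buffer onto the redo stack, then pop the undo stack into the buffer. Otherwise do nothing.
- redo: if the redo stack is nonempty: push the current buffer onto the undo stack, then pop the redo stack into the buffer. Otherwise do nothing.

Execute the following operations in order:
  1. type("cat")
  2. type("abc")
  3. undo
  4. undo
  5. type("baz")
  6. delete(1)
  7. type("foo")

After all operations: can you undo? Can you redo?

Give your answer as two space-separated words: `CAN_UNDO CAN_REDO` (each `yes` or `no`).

After op 1 (type): buf='cat' undo_depth=1 redo_depth=0
After op 2 (type): buf='catabc' undo_depth=2 redo_depth=0
After op 3 (undo): buf='cat' undo_depth=1 redo_depth=1
After op 4 (undo): buf='(empty)' undo_depth=0 redo_depth=2
After op 5 (type): buf='baz' undo_depth=1 redo_depth=0
After op 6 (delete): buf='ba' undo_depth=2 redo_depth=0
After op 7 (type): buf='bafoo' undo_depth=3 redo_depth=0

Answer: yes no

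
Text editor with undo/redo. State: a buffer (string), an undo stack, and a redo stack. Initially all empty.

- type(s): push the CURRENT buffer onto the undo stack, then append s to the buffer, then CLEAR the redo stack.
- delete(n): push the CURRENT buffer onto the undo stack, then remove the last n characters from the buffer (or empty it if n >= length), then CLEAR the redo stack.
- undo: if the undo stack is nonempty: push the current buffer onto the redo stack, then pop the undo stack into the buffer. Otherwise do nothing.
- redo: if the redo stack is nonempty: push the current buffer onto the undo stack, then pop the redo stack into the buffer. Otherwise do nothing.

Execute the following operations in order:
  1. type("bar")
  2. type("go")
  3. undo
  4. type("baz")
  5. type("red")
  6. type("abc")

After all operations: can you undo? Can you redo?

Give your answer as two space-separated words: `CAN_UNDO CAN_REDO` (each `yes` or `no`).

After op 1 (type): buf='bar' undo_depth=1 redo_depth=0
After op 2 (type): buf='bargo' undo_depth=2 redo_depth=0
After op 3 (undo): buf='bar' undo_depth=1 redo_depth=1
After op 4 (type): buf='barbaz' undo_depth=2 redo_depth=0
After op 5 (type): buf='barbazred' undo_depth=3 redo_depth=0
After op 6 (type): buf='barbazredabc' undo_depth=4 redo_depth=0

Answer: yes no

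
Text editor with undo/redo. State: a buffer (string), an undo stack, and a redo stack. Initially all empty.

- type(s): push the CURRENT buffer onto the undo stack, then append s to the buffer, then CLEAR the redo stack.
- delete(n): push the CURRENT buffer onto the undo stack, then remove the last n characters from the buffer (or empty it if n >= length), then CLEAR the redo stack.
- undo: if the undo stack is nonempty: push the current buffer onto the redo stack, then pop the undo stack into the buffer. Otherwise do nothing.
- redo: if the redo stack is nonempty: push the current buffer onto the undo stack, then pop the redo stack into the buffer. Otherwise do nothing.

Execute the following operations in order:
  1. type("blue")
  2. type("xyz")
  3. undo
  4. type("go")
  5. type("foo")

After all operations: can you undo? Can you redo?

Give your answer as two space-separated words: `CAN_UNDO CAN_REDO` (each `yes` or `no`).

Answer: yes no

Derivation:
After op 1 (type): buf='blue' undo_depth=1 redo_depth=0
After op 2 (type): buf='bluexyz' undo_depth=2 redo_depth=0
After op 3 (undo): buf='blue' undo_depth=1 redo_depth=1
After op 4 (type): buf='bluego' undo_depth=2 redo_depth=0
After op 5 (type): buf='bluegofoo' undo_depth=3 redo_depth=0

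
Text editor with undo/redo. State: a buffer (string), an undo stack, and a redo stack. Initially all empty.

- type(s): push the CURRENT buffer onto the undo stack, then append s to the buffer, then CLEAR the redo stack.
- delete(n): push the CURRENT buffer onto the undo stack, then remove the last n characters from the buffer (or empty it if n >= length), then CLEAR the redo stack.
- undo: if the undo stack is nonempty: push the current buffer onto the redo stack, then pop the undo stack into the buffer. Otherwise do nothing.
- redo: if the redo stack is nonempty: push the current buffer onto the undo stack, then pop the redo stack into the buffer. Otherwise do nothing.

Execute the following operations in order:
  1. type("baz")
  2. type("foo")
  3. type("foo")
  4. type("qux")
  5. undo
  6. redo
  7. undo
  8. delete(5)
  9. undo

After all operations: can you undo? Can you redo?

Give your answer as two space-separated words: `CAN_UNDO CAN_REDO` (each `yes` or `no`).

After op 1 (type): buf='baz' undo_depth=1 redo_depth=0
After op 2 (type): buf='bazfoo' undo_depth=2 redo_depth=0
After op 3 (type): buf='bazfoofoo' undo_depth=3 redo_depth=0
After op 4 (type): buf='bazfoofooqux' undo_depth=4 redo_depth=0
After op 5 (undo): buf='bazfoofoo' undo_depth=3 redo_depth=1
After op 6 (redo): buf='bazfoofooqux' undo_depth=4 redo_depth=0
After op 7 (undo): buf='bazfoofoo' undo_depth=3 redo_depth=1
After op 8 (delete): buf='bazf' undo_depth=4 redo_depth=0
After op 9 (undo): buf='bazfoofoo' undo_depth=3 redo_depth=1

Answer: yes yes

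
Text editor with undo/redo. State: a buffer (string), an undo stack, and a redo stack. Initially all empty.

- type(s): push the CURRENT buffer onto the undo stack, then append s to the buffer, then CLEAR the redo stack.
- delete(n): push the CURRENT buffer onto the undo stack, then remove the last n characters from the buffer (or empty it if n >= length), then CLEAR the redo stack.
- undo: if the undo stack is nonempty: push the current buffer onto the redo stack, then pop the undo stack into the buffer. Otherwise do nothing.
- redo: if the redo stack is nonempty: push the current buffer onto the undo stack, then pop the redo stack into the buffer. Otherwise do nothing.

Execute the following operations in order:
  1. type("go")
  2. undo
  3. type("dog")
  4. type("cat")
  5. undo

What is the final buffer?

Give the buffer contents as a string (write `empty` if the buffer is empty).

Answer: dog

Derivation:
After op 1 (type): buf='go' undo_depth=1 redo_depth=0
After op 2 (undo): buf='(empty)' undo_depth=0 redo_depth=1
After op 3 (type): buf='dog' undo_depth=1 redo_depth=0
After op 4 (type): buf='dogcat' undo_depth=2 redo_depth=0
After op 5 (undo): buf='dog' undo_depth=1 redo_depth=1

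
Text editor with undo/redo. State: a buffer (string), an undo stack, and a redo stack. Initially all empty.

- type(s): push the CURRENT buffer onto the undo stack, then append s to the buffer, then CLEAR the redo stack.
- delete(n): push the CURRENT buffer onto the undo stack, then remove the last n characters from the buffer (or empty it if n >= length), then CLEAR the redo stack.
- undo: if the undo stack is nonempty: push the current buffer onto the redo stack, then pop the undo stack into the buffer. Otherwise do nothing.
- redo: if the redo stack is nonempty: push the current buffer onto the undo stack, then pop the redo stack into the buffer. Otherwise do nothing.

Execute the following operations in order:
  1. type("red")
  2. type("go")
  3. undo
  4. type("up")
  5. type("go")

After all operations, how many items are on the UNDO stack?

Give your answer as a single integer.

After op 1 (type): buf='red' undo_depth=1 redo_depth=0
After op 2 (type): buf='redgo' undo_depth=2 redo_depth=0
After op 3 (undo): buf='red' undo_depth=1 redo_depth=1
After op 4 (type): buf='redup' undo_depth=2 redo_depth=0
After op 5 (type): buf='redupgo' undo_depth=3 redo_depth=0

Answer: 3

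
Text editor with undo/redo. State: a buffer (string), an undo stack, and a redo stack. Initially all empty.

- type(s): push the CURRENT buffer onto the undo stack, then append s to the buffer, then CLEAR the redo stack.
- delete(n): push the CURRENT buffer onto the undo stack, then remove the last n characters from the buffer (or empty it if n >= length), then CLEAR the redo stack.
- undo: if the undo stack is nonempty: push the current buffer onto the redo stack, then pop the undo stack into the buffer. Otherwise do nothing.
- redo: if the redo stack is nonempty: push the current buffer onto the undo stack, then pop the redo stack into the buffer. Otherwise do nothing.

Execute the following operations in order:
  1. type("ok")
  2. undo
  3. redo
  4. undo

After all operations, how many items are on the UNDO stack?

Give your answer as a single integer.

After op 1 (type): buf='ok' undo_depth=1 redo_depth=0
After op 2 (undo): buf='(empty)' undo_depth=0 redo_depth=1
After op 3 (redo): buf='ok' undo_depth=1 redo_depth=0
After op 4 (undo): buf='(empty)' undo_depth=0 redo_depth=1

Answer: 0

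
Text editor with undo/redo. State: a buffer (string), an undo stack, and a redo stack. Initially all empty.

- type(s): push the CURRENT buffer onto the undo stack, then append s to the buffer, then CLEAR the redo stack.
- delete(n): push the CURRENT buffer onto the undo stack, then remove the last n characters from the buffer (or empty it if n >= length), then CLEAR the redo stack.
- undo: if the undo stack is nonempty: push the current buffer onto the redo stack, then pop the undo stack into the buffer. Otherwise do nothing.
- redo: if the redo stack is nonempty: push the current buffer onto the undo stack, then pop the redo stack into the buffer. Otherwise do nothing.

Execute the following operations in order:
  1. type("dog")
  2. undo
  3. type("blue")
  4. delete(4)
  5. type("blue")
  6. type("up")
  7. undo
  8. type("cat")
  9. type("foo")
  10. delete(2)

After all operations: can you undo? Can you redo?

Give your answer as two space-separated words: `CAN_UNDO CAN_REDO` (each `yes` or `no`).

Answer: yes no

Derivation:
After op 1 (type): buf='dog' undo_depth=1 redo_depth=0
After op 2 (undo): buf='(empty)' undo_depth=0 redo_depth=1
After op 3 (type): buf='blue' undo_depth=1 redo_depth=0
After op 4 (delete): buf='(empty)' undo_depth=2 redo_depth=0
After op 5 (type): buf='blue' undo_depth=3 redo_depth=0
After op 6 (type): buf='blueup' undo_depth=4 redo_depth=0
After op 7 (undo): buf='blue' undo_depth=3 redo_depth=1
After op 8 (type): buf='bluecat' undo_depth=4 redo_depth=0
After op 9 (type): buf='bluecatfoo' undo_depth=5 redo_depth=0
After op 10 (delete): buf='bluecatf' undo_depth=6 redo_depth=0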